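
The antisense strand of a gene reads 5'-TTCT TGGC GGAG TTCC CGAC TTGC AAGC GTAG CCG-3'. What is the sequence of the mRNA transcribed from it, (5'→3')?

5′-CGGCUACGCUUGCAAGUCGGGAACUCCGCCAAGAA-3′

RNA polymerase reads the template 3'→5' and synthesizes mRNA 5'→3' by base-pairing (A→U, T→A, G↔C). The complement of the template is AAGAACCGCCTCAAGGGCTGAACGTTCGCATCGGC; antiparallel, so 5'→3' the coding strand is CGGCTACGCTTGCAAGTCGGGAACTCCGCCAAGAA. Replace T with U for the mRNA.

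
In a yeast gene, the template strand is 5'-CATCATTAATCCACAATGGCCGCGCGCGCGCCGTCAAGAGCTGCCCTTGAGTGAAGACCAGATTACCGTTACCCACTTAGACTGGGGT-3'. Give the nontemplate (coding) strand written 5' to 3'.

The coding strand is complementary and antiparallel to the template: take the complement (A↔T, G↔C) and reverse.

5'-ACCCCAGTCTAAGTGGGTAACGGTAATCTGGTCTTCACTCAAGGGCAGCTCTTGACGGCGCGCGCGCGGCCATTGTGGATTAATGATG-3'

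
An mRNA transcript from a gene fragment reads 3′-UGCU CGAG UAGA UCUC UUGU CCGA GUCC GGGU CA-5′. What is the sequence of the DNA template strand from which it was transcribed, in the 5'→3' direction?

5′-ACGAGCTCATCTAGAGAACAGGCTCAGGCCCAGT-3′

Written 5'→3' the mRNA is ACUGGGCCUGAGCCUGUUCUCUAGAUGAGCUCGU, so the coding DNA strand is ACTGGGCCTGAGCCTGTTCTCTAGATGAGCTCGT. The template is its reverse complement.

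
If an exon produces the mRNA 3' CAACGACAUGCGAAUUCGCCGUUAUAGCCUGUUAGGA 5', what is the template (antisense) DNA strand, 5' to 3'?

Written 5'→3' the mRNA is AGGAUUGUCCGAUAUUGCCGCUUAAGCGUACAGCAAC, so the coding DNA strand is AGGATTGTCCGATATTGCCGCTTAAGCGTACAGCAAC. The template is its reverse complement.

5'-GTTGCTGTACGCTTAAGCGGCAATATCGGACAATCCT-3'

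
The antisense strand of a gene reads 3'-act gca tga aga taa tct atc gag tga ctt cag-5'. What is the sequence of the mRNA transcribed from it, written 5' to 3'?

Reading the template 3'→5' as shown, RNA polymerase pairs each base (A→U, T→A, G↔C) to build mRNA 5'→3' directly.

5'-UGACGUACUUCUAUUAGAUAGCUCACUGAAGUC-3'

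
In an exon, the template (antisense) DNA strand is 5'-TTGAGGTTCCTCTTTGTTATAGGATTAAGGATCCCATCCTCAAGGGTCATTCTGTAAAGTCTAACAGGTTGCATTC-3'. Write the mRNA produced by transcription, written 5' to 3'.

The mRNA has the sequence of the coding strand (reverse complement of the template) with T→U. Reverse complement of TTGAGGTTCCTCTTTGTTATAGGATTAAGGATCCCATCCTCAAGGGTCATTCTGTAAAGTCTAACAGGTTGCATTC is GAATGCAACCTGTTAGACTTTACAGAATGACCCTTGAGGATGGGATCCTTAATCCTATAACAAAGAGGAACCTCAA; then T→U.

5'-GAAUGCAACCUGUUAGACUUUACAGAAUGACCCUUGAGGAUGGGAUCCUUAAUCCUAUAACAAAGAGGAACCUCAA-3'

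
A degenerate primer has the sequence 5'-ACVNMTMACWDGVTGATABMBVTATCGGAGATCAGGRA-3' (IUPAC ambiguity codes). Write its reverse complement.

5′-TYCCTGATCTCCGATABVKVTATCABCHWGTKAKNBGT-3′

Standard pairs A↔T, G↔C; ambiguity codes pair R↔Y, M↔K, W↔W, B↔V, D↔H, N↔N. Complement (TGBNKAKTGWHCBACTATVKVBATAGCCTCTAGTCCYT), then reverse for 5'→3'.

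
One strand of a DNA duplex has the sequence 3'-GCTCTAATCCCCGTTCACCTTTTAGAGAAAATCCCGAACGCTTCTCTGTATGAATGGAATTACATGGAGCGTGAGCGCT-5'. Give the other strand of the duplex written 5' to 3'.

The strand is given 3'→5', so its complement runs 5'→3' in the same left-to-right order: pair each base A↔T, G↔C.

5'-CGAGATTAGGGGCAAGTGGAAAATCTCTTTTAGGGCTTGCGAAGAGACATACTTACCTTAATGTACCTCGCACTCGCGA-3'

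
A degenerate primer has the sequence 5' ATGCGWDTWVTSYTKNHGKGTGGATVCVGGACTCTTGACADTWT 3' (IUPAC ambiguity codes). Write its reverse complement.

5'-AWAHTGTCAAGAGTCCBGBATCCACMCDNMARSABWAHWCGCAT-3'

Standard pairs A↔T, G↔C; ambiguity codes pair Y↔R, K↔M, W↔W, S↔S, D↔H, V↔B, N↔N. Complement (TACGCWHAWBASRAMNDCMCACCTABGBCCTGAGAACTGTHAWA), then reverse for 5'→3'.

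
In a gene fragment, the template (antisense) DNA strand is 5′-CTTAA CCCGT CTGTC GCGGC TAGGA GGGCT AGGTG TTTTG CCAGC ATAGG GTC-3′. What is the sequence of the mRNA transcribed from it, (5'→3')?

5′-GACCCUAUGCUGGCAAAACACCUAGCCCUCCUAGCCGCGACAGACGGGUUAAG-3′

RNA polymerase reads the template 3'→5' and synthesizes mRNA 5'→3' by base-pairing (A→U, T→A, G↔C). The complement of the template is GAATTGGGCAGACAGCGCCGATCCTCCCGATCCACAAAACGGTCGTATCCCAG; antiparallel, so 5'→3' the coding strand is GACCCTATGCTGGCAAAACACCTAGCCCTCCTAGCCGCGACAGACGGGTTAAG. Replace T with U for the mRNA.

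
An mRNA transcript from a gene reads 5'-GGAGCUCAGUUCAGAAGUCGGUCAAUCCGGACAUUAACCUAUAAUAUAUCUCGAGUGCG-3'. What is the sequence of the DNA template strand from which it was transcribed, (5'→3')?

5'-CGCACTCGAGATATATTATAGGTTAATGTCCGGATTGACCGACTTCTGAACTGAGCTCC-3'

Replace U with T to get the coding DNA strand: GGAGCTCAGTTCAGAAGTCGGTCAATCCGGACATTAACCTATAATATATCTCGAGTGCG. The template strand is its reverse complement (complement CCTCGAGTCAAGTCTTCAGCCAGTTAGGCCTGTAATTGGATATTATATAGAGCTCACGC, then reverse).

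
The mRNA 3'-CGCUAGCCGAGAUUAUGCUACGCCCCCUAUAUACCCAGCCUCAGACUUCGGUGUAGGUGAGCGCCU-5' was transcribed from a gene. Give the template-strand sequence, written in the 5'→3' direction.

Written 5'→3' the mRNA is UCCGCGAGUGGAUGUGGCUUCAGACUCCGACCCAUAUAUCCCCCGCAUCGUAUUAGAGCCGAUCGC, so the coding DNA strand is TCCGCGAGTGGATGTGGCTTCAGACTCCGACCCATATATCCCCCGCATCGTATTAGAGCCGATCGC. The template is its reverse complement.

5'-GCGATCGGCTCTAATACGATGCGGGGGATATATGGGTCGGAGTCTGAAGCCACATCCACTCGCGGA-3'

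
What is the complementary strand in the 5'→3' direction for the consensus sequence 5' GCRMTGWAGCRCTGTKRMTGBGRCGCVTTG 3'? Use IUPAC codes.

5'-CAABGCGYCVCAKYMACAGYGCTWCAKYGC-3'

Standard pairs A↔T, G↔C; ambiguity codes pair R↔Y, M↔K, W↔W, B↔V. Complement (CGYKACWTCGYGACAMYKACVCYGCGBAAC), then reverse for 5'→3'.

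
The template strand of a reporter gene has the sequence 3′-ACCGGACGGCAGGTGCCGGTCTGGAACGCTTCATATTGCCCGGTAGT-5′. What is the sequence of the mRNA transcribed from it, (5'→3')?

5'-UGGCCUGCCGUCCACGGCCAGACCUUGCGAAGUAUAACGGGCCAUCA-3'

Reading the template 3'→5' as shown, RNA polymerase pairs each base (A→U, T→A, G↔C) to build mRNA 5'→3' directly.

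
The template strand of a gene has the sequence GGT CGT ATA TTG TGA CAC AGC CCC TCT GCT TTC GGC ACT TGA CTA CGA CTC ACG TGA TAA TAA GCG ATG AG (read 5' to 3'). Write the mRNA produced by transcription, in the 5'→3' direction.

5′-CUCAUCGCUUAUUAUCACGUGAGUCGUAGUCAAGUGCCGAAAGCAGAGGGGCUGUGUCACAAUAUACGACC-3′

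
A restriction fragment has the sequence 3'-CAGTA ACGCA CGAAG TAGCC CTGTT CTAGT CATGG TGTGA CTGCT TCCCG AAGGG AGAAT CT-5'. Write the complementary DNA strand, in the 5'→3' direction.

5'-GTCATTGCGTGCTTCATCGGGACAAGATCAGTACCACACTGACGAAGGGCTTCCCTCTTAGA-3'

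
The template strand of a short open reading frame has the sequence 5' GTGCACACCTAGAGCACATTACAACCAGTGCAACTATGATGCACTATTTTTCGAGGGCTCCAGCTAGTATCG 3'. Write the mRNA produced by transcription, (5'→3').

The mRNA has the sequence of the coding strand (reverse complement of the template) with T→U. Reverse complement of GTGCACACCTAGAGCACATTACAACCAGTGCAACTATGATGCACTATTTTTCGAGGGCTCCAGCTAGTATCG is CGATACTAGCTGGAGCCCTCGAAAAATAGTGCATCATAGTTGCACTGGTTGTAATGTGCTCTAGGTGTGCAC; then T→U.

5'-CGAUACUAGCUGGAGCCCUCGAAAAAUAGUGCAUCAUAGUUGCACUGGUUGUAAUGUGCUCUAGGUGUGCAC-3'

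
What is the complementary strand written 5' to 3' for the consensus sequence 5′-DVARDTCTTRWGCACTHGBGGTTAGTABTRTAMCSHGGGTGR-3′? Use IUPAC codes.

Standard pairs A↔T, G↔C; ambiguity codes pair R↔Y, M↔K, W↔W, S↔S, B↔V, D↔H. Complement (HBTYHAGAAYWCGTGADCVCCAATCATVAYATKGSDCCCACY), then reverse for 5'→3'.

5'-YCACCCDSGKTAYAVTACTAACCVCDAGTGCWYAAGAHYTBH-3'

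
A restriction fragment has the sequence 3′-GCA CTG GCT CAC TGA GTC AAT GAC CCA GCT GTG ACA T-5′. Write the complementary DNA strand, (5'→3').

The strand is given 3'→5', so its complement runs 5'→3' in the same left-to-right order: pair each base A↔T, G↔C.

5′-CGTGACCGAGTGACTCAGTTACTGGGTCGACACTGTA-3′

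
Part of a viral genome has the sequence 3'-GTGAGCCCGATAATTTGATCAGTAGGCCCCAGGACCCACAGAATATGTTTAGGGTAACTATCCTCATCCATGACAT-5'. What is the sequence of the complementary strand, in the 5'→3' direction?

5'-CACTCGGGCTATTAAACTAGTCATCCGGGGTCCTGGGTGTCTTATACAAATCCCATTGATAGGAGTAGGTACTGTA-3'

The strand is given 3'→5', so its complement runs 5'→3' in the same left-to-right order: pair each base A↔T, G↔C.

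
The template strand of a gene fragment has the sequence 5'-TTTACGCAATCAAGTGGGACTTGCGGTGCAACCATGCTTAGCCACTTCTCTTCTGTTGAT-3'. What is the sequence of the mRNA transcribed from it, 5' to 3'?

5'-AUCAACAGAAGAGAAGUGGCUAAGCAUGGUUGCACCGCAAGUCCCACUUGAUUGCGUAAA-3'

The mRNA has the sequence of the coding strand (reverse complement of the template) with T→U. Reverse complement of TTTACGCAATCAAGTGGGACTTGCGGTGCAACCATGCTTAGCCACTTCTCTTCTGTTGAT is ATCAACAGAAGAGAAGTGGCTAAGCATGGTTGCACCGCAAGTCCCACTTGATTGCGTAAA; then T→U.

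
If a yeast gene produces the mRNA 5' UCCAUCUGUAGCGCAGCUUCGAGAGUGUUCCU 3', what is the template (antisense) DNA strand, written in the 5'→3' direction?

Replace U with T to get the coding DNA strand: TCCATCTGTAGCGCAGCTTCGAGAGTGTTCCT. The template strand is its reverse complement (complement AGGTAGACATCGCGTCGAAGCTCTCACAAGGA, then reverse).

5'-AGGAACACTCTCGAAGCTGCGCTACAGATGGA-3'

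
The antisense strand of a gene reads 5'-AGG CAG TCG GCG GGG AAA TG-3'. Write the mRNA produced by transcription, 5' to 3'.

5′-CAUUUCCCCGCCGACUGCCU-3′

The mRNA has the sequence of the coding strand (reverse complement of the template) with T→U. Reverse complement of AGGCAGTCGGCGGGGAAATG is CATTTCCCCGCCGACTGCCT; then T→U.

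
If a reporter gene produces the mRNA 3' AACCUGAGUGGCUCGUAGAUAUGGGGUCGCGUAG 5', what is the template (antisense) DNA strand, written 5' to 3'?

Written 5'→3' the mRNA is GAUGCGCUGGGGUAUAGAUGCUCGGUGAGUCCAA, so the coding DNA strand is GATGCGCTGGGGTATAGATGCTCGGTGAGTCCAA. The template is its reverse complement.

5'-TTGGACTCACCGAGCATCTATACCCCAGCGCATC-3'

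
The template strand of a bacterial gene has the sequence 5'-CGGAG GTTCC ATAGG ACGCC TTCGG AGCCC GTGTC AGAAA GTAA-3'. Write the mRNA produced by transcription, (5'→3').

RNA polymerase reads the template 3'→5' and synthesizes mRNA 5'→3' by base-pairing (A→U, T→A, G↔C). The complement of the template is GCCTCCAAGGTATCCTGCGGAAGCCTCGGGCACAGTCTTTCATT; antiparallel, so 5'→3' the coding strand is TTACTTTCTGACACGGGCTCCGAAGGCGTCCTATGGAACCTCCG. Replace T with U for the mRNA.

5'-UUACUUUCUGACACGGGCUCCGAAGGCGUCCUAUGGAACCUCCG-3'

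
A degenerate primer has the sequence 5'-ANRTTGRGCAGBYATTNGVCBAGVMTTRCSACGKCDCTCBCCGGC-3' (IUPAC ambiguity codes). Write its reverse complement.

Standard pairs A↔T, G↔C; ambiguity codes pair R↔Y, M↔K, S↔S, B↔V, D↔H, N↔N. Complement (TNYAACYCGTCVRTAANCBGVTCBKAAYGSTGCMGHGAGVGGCCG), then reverse for 5'→3'.

5'-GCCGGVGAGHGMCGTSGYAAKBCTVGBCNAATRVCTGCYCAAYNT-3'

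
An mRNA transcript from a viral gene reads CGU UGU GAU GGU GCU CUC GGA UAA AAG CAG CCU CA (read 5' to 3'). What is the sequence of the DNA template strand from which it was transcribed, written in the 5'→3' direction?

Replace U with T to get the coding DNA strand: CGTTGTGATGGTGCTCTCGGATAAAAGCAGCCTCA. The template strand is its reverse complement (complement GCAACACTACCACGAGAGCCTATTTTCGTCGGAGT, then reverse).

5'-TGAGGCTGCTTTTATCCGAGAGCACCATCACAACG-3'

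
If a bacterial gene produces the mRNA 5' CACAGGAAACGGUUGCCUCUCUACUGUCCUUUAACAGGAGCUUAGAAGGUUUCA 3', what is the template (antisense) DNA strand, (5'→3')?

5'-TGAAACCTTCTAAGCTCCTGTTAAAGGACAGTAGAGAGGCAACCGTTTCCTGTG-3'

Replace U with T to get the coding DNA strand: CACAGGAAACGGTTGCCTCTCTACTGTCCTTTAACAGGAGCTTAGAAGGTTTCA. The template strand is its reverse complement (complement GTGTCCTTTGCCAACGGAGAGATGACAGGAAATTGTCCTCGAATCTTCCAAAGT, then reverse).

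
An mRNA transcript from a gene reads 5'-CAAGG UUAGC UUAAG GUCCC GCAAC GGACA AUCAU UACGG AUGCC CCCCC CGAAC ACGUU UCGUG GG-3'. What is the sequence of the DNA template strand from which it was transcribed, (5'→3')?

5'-CCCACGAAACGTGTTCGGGGGGGGCATCCGTAATGATTGTCCGTTGCGGGACCTTAAGCTAACCTTG-3'

Replace U with T to get the coding DNA strand: CAAGGTTAGCTTAAGGTCCCGCAACGGACAATCATTACGGATGCCCCCCCCGAACACGTTTCGTGGG. The template strand is its reverse complement (complement GTTCCAATCGAATTCCAGGGCGTTGCCTGTTAGTAATGCCTACGGGGGGGGCTTGTGCAAAGCACCC, then reverse).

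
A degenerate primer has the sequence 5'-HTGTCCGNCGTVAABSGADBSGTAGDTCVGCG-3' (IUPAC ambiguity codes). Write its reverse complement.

5'-CGCBGAHCTACSVHTCSVTTBACGNCGGACAD-3'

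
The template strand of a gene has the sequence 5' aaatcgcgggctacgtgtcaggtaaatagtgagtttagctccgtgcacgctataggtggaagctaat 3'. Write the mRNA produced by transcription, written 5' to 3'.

The mRNA has the sequence of the coding strand (reverse complement of the template) with T→U. Reverse complement of AAATCGCGGGCTACGTGTCAGGTAAATAGTGAGTTTAGCTCCGTGCACGCTATAGGTGGAAGCTAAT is ATTAGCTTCCACCTATAGCGTGCACGGAGCTAAACTCACTATTTACCTGACACGTAGCCCGCGATTT; then T→U.

5'-AUUAGCUUCCACCUAUAGCGUGCACGGAGCUAAACUCACUAUUUACCUGACACGUAGCCCGCGAUUU-3'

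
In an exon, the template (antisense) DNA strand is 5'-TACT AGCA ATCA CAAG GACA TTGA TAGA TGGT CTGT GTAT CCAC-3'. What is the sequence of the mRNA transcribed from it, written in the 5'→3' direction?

RNA polymerase reads the template 3'→5' and synthesizes mRNA 5'→3' by base-pairing (A→U, T→A, G↔C). The complement of the template is ATGATCGTTAGTGTTCCTGTAACTATCTACCAGACACATAGGTG; antiparallel, so 5'→3' the coding strand is GTGGATACACAGACCATCTATCAATGTCCTTGTGATTGCTAGTA. Replace T with U for the mRNA.

5'-GUGGAUACACAGACCAUCUAUCAAUGUCCUUGUGAUUGCUAGUA-3'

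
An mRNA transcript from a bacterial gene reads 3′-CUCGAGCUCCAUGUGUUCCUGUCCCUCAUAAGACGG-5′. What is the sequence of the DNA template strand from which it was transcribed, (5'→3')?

Written 5'→3' the mRNA is GGCAGAAUACUCCCUGUCCUUGUGUACCUCGAGCUC, so the coding DNA strand is GGCAGAATACTCCCTGTCCTTGTGTACCTCGAGCTC. The template is its reverse complement.

5'-GAGCTCGAGGTACACAAGGACAGGGAGTATTCTGCC-3'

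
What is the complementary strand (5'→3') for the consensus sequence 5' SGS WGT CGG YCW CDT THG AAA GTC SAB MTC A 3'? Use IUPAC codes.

5′-TGAKVTSGACTTTCDAAHGWGRCCGACWSCS-3′

Standard pairs A↔T, G↔C; ambiguity codes pair Y↔R, M↔K, W↔W, S↔S, B↔V, D↔H. Complement (SCSWCAGCCRGWGHAADCTTTCAGSTVKAGT), then reverse for 5'→3'.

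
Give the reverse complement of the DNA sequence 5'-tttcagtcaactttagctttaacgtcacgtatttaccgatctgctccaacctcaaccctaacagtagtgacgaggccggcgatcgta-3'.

Complement each base (A↔T, G↔C): AAAGTCAGTTGAAATCGAAATTGCAGTGCATAAATGGCTAGACGAGGTTGGAGTTGGGATTGTCATCACTGCTCCGGCCGCTAGCAT. Then reverse.

5′-TACGATCGCCGGCCTCGTCACTACTGTTAGGGTTGAGGTTGGAGCAGATCGGTAAATACGTGACGTTAAAGCTAAAGTTGACTGAAA-3′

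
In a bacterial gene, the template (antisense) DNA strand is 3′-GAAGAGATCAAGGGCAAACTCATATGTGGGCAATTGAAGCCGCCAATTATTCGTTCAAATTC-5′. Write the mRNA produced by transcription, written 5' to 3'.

5'-CUUCUCUAGUUCCCGUUUGAGUAUACACCCGUUAACUUCGGCGGUUAAUAAGCAAGUUUAAG-3'

Reading the template 3'→5' as shown, RNA polymerase pairs each base (A→U, T→A, G↔C) to build mRNA 5'→3' directly.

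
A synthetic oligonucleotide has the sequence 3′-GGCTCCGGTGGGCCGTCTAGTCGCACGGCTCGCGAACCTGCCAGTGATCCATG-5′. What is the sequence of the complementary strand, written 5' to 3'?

The strand is given 3'→5', so its complement runs 5'→3' in the same left-to-right order: pair each base A↔T, G↔C.

5'-CCGAGGCCACCCGGCAGATCAGCGTGCCGAGCGCTTGGACGGTCACTAGGTAC-3'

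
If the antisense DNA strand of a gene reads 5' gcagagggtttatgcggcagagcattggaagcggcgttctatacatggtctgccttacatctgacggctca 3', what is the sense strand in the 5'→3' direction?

The coding strand is complementary and antiparallel to the template: take the complement (A↔T, G↔C) and reverse.

5'-TGAGCCGTCAGATGTAAGGCAGACCATGTATAGAACGCCGCTTCCAATGCTCTGCCGCATAAACCCTCTGC-3'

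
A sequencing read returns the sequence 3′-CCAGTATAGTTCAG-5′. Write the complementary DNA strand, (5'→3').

5'-GGTCATATCAAGTC-3'

The strand is given 3'→5', so its complement runs 5'→3' in the same left-to-right order: pair each base A↔T, G↔C.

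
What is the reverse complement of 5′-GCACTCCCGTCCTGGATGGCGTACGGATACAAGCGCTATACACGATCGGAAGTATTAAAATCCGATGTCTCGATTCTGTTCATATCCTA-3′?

Reading the sequence 3'→5' and pairing each base (A↔T, G↔C) gives the reverse complement directly.

5'-TAGGATATGAACAGAATCGAGACATCGGATTTTAATACTTCCGATCGTGTATAGCGCTTGTATCCGTACGCCATCCAGGACGGGAGTGC-3'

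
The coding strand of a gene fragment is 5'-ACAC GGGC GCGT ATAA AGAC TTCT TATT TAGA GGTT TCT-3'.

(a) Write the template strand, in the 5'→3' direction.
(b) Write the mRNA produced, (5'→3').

(a) 5'-AGAAACCTCTAAATAAGAAGTCTTTATACGCGCCCGTGT-3'
(b) 5'-ACACGGGCGCGUAUAAAGACUUCUUAUUUAGAGGUUUCU-3'

(a) The template strand is the reverse complement of the coding strand: complement TGTGCCCGCGCATATTTCTGAAGAATAAATCTCCAAAGA, then reverse.
(b) mRNA matches the coding strand with T→U.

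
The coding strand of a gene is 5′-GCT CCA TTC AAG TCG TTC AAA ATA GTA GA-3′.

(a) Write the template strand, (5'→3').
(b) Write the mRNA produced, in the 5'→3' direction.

(a) The template strand is the reverse complement of the coding strand: complement CGAGGTAAGTTCAGCAAGTTTTATCATCT, then reverse.
(b) mRNA matches the coding strand with T→U.

(a) 5'-TCTACTATTTTGAACGACTTGAATGGAGC-3'
(b) 5′-GCUCCAUUCAAGUCGUUCAAAAUAGUAGA-3′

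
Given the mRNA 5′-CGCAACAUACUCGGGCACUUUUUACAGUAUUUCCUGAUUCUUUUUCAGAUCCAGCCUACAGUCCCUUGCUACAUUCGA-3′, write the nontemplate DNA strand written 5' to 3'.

The coding DNA strand has the same 5'→3' sequence as the mRNA with U replaced by T.

5'-CGCAACATACTCGGGCACTTTTTACAGTATTTCCTGATTCTTTTTCAGATCCAGCCTACAGTCCCTTGCTACATTCGA-3'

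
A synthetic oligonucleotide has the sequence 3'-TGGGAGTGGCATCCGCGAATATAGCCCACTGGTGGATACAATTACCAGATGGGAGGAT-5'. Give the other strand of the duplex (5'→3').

The strand is given 3'→5', so its complement runs 5'→3' in the same left-to-right order: pair each base A↔T, G↔C.

5'-ACCCTCACCGTAGGCGCTTATATCGGGTGACCACCTATGTTAATGGTCTACCCTCCTA-3'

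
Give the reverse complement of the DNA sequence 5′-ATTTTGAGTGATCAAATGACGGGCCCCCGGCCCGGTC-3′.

5'-GACCGGGCCGGGGGCCCGTCATTTGATCACTCAAAAT-3'

Reading the sequence 3'→5' and pairing each base (A↔T, G↔C) gives the reverse complement directly.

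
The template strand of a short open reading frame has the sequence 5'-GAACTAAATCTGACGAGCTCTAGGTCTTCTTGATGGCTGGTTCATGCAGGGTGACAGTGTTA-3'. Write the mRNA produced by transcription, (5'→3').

The mRNA has the sequence of the coding strand (reverse complement of the template) with T→U. Reverse complement of GAACTAAATCTGACGAGCTCTAGGTCTTCTTGATGGCTGGTTCATGCAGGGTGACAGTGTTA is TAACACTGTCACCCTGCATGAACCAGCCATCAAGAAGACCTAGAGCTCGTCAGATTTAGTTC; then T→U.

5'-UAACACUGUCACCCUGCAUGAACCAGCCAUCAAGAAGACCUAGAGCUCGUCAGAUUUAGUUC-3'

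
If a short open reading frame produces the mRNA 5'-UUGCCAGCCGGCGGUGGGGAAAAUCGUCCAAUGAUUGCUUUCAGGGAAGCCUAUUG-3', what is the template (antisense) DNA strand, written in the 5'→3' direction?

5'-CAATAGGCTTCCCTGAAAGCAATCATTGGACGATTTTCCCCACCGCCGGCTGGCAA-3'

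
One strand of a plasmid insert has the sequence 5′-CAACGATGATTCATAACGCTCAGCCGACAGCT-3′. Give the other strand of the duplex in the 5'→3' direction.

The complement of CAACGATGATTCATAACGCTCAGCCGACAGCT is GTTGCTACTAAGTATTGCGAGTCGGCTGTCGA (A↔T, G↔C). DNA strands are antiparallel, so the complementary strand runs 3'→5'; reversing gives the 5'→3' form.

5'-AGCTGTCGGCTGAGCGTTATGAATCATCGTTG-3'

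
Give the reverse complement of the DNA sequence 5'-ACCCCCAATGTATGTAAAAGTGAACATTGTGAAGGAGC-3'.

Complement each base (A↔T, G↔C): TGGGGGTTACATACATTTTCACTTGTAACACTTCCTCG. Then reverse.

5'-GCTCCTTCACAATGTTCACTTTTACATACATTGGGGGT-3'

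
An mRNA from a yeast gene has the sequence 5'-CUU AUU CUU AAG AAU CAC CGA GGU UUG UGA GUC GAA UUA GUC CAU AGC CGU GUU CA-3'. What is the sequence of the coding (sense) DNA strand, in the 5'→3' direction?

The coding DNA strand has the same 5'→3' sequence as the mRNA with U replaced by T.

5′-CTTATTCTTAAGAATCACCGAGGTTTGTGAGTCGAATTAGTCCATAGCCGTGTTCA-3′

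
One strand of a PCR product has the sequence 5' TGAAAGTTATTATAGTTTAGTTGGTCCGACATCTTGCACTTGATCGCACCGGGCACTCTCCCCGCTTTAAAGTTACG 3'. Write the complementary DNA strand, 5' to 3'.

5'-CGTAACTTTAAAGCGGGGAGAGTGCCCGGTGCGATCAAGTGCAAGATGTCGGACCAACTAAACTATAATAACTTTCA-3'

The complement of TGAAAGTTATTATAGTTTAGTTGGTCCGACATCTTGCACTTGATCGCACCGGGCACTCTCCCCGCTTTAAAGTTACG is ACTTTCAATAATATCAAATCAACCAGGCTGTAGAACGTGAACTAGCGTGGCCCGTGAGAGGGGCGAAATTTCAATGC (A↔T, G↔C). DNA strands are antiparallel, so the complementary strand runs 3'→5'; reversing gives the 5'→3' form.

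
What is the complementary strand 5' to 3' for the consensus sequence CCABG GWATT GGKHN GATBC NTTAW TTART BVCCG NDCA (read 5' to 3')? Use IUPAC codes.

Standard pairs A↔T, G↔C; ambiguity codes pair R↔Y, K↔M, W↔W, B↔V, D↔H, N↔N. Complement (GGTVCCWTAACCMDNCTAVGNAATWAATYAVBGGCNHGT), then reverse for 5'→3'.

5'-TGHNCGGBVAYTAAWTAANGVATCNDMCCAATWCCVTGG-3'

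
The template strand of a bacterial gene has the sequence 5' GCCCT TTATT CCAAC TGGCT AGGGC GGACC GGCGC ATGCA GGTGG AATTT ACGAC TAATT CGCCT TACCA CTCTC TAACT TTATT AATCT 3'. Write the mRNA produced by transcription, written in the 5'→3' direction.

5′-AGAUUAAUAAAGUUAGAGAGUGGUAAGGCGAAUUAGUCGUAAAUUCCACCUGCAUGCGCCGGUCCGCCCUAGCCAGUUGGAAUAAAGGGC-3′

RNA polymerase reads the template 3'→5' and synthesizes mRNA 5'→3' by base-pairing (A→U, T→A, G↔C). The complement of the template is CGGGAAATAAGGTTGACCGATCCCGCCTGGCCGCGTACGTCCACCTTAAATGCTGATTAAGCGGAATGGTGAGAGATTGAAATAATTAGA; antiparallel, so 5'→3' the coding strand is AGATTAATAAAGTTAGAGAGTGGTAAGGCGAATTAGTCGTAAATTCCACCTGCATGCGCCGGTCCGCCCTAGCCAGTTGGAATAAAGGGC. Replace T with U for the mRNA.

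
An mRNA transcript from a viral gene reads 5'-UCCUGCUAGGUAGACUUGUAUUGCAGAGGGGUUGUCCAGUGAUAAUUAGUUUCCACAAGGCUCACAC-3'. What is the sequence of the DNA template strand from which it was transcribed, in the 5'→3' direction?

Replace U with T to get the coding DNA strand: TCCTGCTAGGTAGACTTGTATTGCAGAGGGGTTGTCCAGTGATAATTAGTTTCCACAAGGCTCACAC. The template strand is its reverse complement (complement AGGACGATCCATCTGAACATAACGTCTCCCCAACAGGTCACTATTAATCAAAGGTGTTCCGAGTGTG, then reverse).

5'-GTGTGAGCCTTGTGGAAACTAATTATCACTGGACAACCCCTCTGCAATACAAGTCTACCTAGCAGGA-3'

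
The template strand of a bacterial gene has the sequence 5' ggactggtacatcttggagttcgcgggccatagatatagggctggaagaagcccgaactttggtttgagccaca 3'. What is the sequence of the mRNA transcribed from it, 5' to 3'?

5'-UGUGGCUCAAACCAAAGUUCGGGCUUCUUCCAGCCCUAUAUCUAUGGCCCGCGAACUCCAAGAUGUACCAGUCC-3'

RNA polymerase reads the template 3'→5' and synthesizes mRNA 5'→3' by base-pairing (A→U, T→A, G↔C). The complement of the template is CCTGACCATGTAGAACCTCAAGCGCCCGGTATCTATATCCCGACCTTCTTCGGGCTTGAAACCAAACTCGGTGT; antiparallel, so 5'→3' the coding strand is TGTGGCTCAAACCAAAGTTCGGGCTTCTTCCAGCCCTATATCTATGGCCCGCGAACTCCAAGATGTACCAGTCC. Replace T with U for the mRNA.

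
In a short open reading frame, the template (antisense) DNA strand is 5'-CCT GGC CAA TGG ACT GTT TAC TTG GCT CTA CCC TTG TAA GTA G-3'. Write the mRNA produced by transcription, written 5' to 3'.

RNA polymerase reads the template 3'→5' and synthesizes mRNA 5'→3' by base-pairing (A→U, T→A, G↔C). The complement of the template is GGACCGGTTACCTGACAAATGAACCGAGATGGGAACATTCATC; antiparallel, so 5'→3' the coding strand is CTACTTACAAGGGTAGAGCCAAGTAAACAGTCCATTGGCCAGG. Replace T with U for the mRNA.

5'-CUACUUACAAGGGUAGAGCCAAGUAAACAGUCCAUUGGCCAGG-3'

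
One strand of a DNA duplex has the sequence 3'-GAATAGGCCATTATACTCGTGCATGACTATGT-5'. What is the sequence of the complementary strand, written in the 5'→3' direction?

The strand is given 3'→5', so its complement runs 5'→3' in the same left-to-right order: pair each base A↔T, G↔C.

5'-CTTATCCGGTAATATGAGCACGTACTGATACA-3'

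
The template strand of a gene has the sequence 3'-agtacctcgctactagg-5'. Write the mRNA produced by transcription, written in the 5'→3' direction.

5'-UCAUGGAGCGAUGAUCC-3'

Reading the template 3'→5' as shown, RNA polymerase pairs each base (A→U, T→A, G↔C) to build mRNA 5'→3' directly.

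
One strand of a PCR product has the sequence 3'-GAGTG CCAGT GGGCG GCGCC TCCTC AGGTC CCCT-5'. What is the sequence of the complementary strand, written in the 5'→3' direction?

5'-CTCACGGTCACCCGCCGCGGAGGAGTCCAGGGGA-3'

The strand is given 3'→5', so its complement runs 5'→3' in the same left-to-right order: pair each base A↔T, G↔C.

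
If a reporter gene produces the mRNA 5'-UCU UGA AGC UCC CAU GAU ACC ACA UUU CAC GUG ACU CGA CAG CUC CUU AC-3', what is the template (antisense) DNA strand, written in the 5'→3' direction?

Replace U with T to get the coding DNA strand: TCTTGAAGCTCCCATGATACCACATTTCACGTGACTCGACAGCTCCTTAC. The template strand is its reverse complement (complement AGAACTTCGAGGGTACTATGGTGTAAAGTGCACTGAGCTGTCGAGGAATG, then reverse).

5'-GTAAGGAGCTGTCGAGTCACGTGAAATGTGGTATCATGGGAGCTTCAAGA-3'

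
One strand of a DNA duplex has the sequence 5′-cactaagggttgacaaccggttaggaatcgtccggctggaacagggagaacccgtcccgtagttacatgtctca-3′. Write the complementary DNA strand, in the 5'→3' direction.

5′-TGAGACATGTAACTACGGGACGGGTTCTCCCTGTTCCAGCCGGACGATTCCTAACCGGTTGTCAACCCTTAGTG-3′

Pairing A↔T and G↔C gives GTGATTCCCAACTGTTGGCCAATCCTTAGCAGGCCGACCTTGTCCCTCTTGGGCAGGGCATCAATGTACAGAGT, running 3'→5'. Reverse for the 5'→3' convention.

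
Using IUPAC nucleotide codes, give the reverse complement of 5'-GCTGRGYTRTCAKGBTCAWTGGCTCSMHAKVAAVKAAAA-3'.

Standard pairs A↔T, G↔C; ambiguity codes pair R↔Y, M↔K, W↔W, S↔S, B↔V, H↔D. Complement (CGACYCRAYAGTMCVAGTWACCGAGSKDTMBTTBMTTTT), then reverse for 5'→3'.

5'-TTTTMBTTBMTDKSGAGCCAWTGAVCMTGAYARCYCAGC-3'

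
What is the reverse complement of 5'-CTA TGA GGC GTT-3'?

5′-AACGCCTCATAG-3′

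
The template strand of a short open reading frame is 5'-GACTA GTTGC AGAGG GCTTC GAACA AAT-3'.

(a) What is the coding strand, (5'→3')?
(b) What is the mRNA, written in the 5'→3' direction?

(a) The coding strand is the reverse complement of the template: complement CTGATCAACGTCTCCCGAAGCTTGTTTA, then reverse.
(b) mRNA has the coding-strand sequence with T→U.

(a) 5′-ATTTGTTCGAAGCCCTCTGCAACTAGTC-3′
(b) 5′-AUUUGUUCGAAGCCCUCUGCAACUAGUC-3′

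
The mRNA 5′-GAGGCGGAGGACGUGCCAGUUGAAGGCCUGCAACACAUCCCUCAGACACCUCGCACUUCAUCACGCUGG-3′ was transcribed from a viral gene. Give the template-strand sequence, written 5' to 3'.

5'-CCAGCGTGATGAAGTGCGAGGTGTCTGAGGGATGTGTTGCAGGCCTTCAACTGGCACGTCCTCCGCCTC-3'

Replace U with T to get the coding DNA strand: GAGGCGGAGGACGTGCCAGTTGAAGGCCTGCAACACATCCCTCAGACACCTCGCACTTCATCACGCTGG. The template strand is its reverse complement (complement CTCCGCCTCCTGCACGGTCAACTTCCGGACGTTGTGTAGGGAGTCTGTGGAGCGTGAAGTAGTGCGACC, then reverse).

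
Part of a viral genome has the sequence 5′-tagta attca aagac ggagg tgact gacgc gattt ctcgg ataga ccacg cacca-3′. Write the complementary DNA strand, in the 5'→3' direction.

5'-TGGTGCGTGGTCTATCCGAGAAATCGCGTCAGTCACCTCCGTCTTTGAATTACTA-3'

The complement of TAGTAATTCAAAGACGGAGGTGACTGACGCGATTTCTCGGATAGACCACGCACCA is ATCATTAAGTTTCTGCCTCCACTGACTGCGCTAAAGAGCCTATCTGGTGCGTGGT (A↔T, G↔C). DNA strands are antiparallel, so the complementary strand runs 3'→5'; reversing gives the 5'→3' form.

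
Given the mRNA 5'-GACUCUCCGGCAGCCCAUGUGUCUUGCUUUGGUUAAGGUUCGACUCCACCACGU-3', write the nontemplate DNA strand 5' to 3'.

5'-GACTCTCCGGCAGCCCATGTGTCTTGCTTTGGTTAAGGTTCGACTCCACCACGT-3'

The coding DNA strand has the same 5'→3' sequence as the mRNA with U replaced by T.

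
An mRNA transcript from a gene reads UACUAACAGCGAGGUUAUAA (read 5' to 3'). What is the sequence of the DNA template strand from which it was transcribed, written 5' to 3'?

5'-TTATAACCTCGCTGTTAGTA-3'

Replace U with T to get the coding DNA strand: TACTAACAGCGAGGTTATAA. The template strand is its reverse complement (complement ATGATTGTCGCTCCAATATT, then reverse).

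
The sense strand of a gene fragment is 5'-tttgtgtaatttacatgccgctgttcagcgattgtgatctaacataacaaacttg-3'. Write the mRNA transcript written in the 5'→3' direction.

5'-UUUGUGUAAUUUACAUGCCGCUGUUCAGCGAUUGUGAUCUAACAUAACAAACUUG-3'

mRNA has the coding-strand sequence with U in place of T.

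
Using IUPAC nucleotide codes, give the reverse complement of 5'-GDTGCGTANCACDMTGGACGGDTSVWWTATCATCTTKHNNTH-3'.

5'-DANNDMAAGATGATAWWBSAHCCGTCCAKHGTGNTACGCAHC-3'

Standard pairs A↔T, G↔C; ambiguity codes pair M↔K, W↔W, S↔S, D↔H, V↔B, N↔N. Complement (CHACGCATNGTGHKACCTGCCHASBWWATAGTAGAAMDNNAD), then reverse for 5'→3'.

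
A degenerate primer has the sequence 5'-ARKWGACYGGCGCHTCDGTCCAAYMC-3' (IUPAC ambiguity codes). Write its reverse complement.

5'-GKRTTGGACHGADGCGCCRGTCWMYT-3'

Standard pairs A↔T, G↔C; ambiguity codes pair R↔Y, M↔K, W↔W, D↔H. Complement (TYMWCTGRCCGCGDAGHCAGGTTRKG), then reverse for 5'→3'.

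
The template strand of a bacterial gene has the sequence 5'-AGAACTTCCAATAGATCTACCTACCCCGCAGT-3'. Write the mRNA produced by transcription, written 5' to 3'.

The mRNA has the sequence of the coding strand (reverse complement of the template) with T→U. Reverse complement of AGAACTTCCAATAGATCTACCTACCCCGCAGT is ACTGCGGGGTAGGTAGATCTATTGGAAGTTCT; then T→U.

5′-ACUGCGGGGUAGGUAGAUCUAUUGGAAGUUCU-3′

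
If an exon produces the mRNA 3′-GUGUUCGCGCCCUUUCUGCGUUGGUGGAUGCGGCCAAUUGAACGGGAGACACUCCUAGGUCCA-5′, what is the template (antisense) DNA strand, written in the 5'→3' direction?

5′-CACAAGCGCGGGAAAGACGCAACCACCTACGCCGGTTAACTTGCCCTCTGTGAGGATCCAGGT-3′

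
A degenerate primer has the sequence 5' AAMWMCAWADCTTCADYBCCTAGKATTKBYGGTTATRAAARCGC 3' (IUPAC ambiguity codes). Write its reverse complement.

Standard pairs A↔T, G↔C; ambiguity codes pair R↔Y, M↔K, W↔W, B↔V, D↔H. Complement (TTKWKGTWTHGAAGTHRVGGATCMTAAMVRCCAATAYTTTYGCG), then reverse for 5'→3'.

5'-GCGYTTTYATAACCRVMAATMCTAGGVRHTGAAGHTWTGKWKTT-3'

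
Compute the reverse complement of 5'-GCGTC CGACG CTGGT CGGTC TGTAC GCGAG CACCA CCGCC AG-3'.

5'-CTGGCGGTGGTGCTCGCGTACAGACCGACCAGCGTCGGACGC-3'

Reading the sequence 3'→5' and pairing each base (A↔T, G↔C) gives the reverse complement directly.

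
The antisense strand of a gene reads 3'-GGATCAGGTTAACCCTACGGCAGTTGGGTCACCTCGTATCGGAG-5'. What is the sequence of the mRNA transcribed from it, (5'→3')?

Reading the template 3'→5' as shown, RNA polymerase pairs each base (A→U, T→A, G↔C) to build mRNA 5'→3' directly.

5'-CCUAGUCCAAUUGGGAUGCCGUCAACCCAGUGGAGCAUAGCCUC-3'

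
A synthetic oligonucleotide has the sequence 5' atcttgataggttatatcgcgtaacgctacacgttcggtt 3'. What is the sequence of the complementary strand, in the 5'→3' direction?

5′-AACCGAACGTGTAGCGTTACGCGATATAACCTATCAAGAT-3′

Pairing A↔T and G↔C gives TAGAACTATCCAATATAGCGCATTGCGATGTGCAAGCCAA, running 3'→5'. Reverse for the 5'→3' convention.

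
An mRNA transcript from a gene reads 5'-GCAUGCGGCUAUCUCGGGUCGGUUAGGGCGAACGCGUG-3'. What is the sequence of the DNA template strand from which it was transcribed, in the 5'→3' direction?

Replace U with T to get the coding DNA strand: GCATGCGGCTATCTCGGGTCGGTTAGGGCGAACGCGTG. The template strand is its reverse complement (complement CGTACGCCGATAGAGCCCAGCCAATCCCGCTTGCGCAC, then reverse).

5′-CACGCGTTCGCCCTAACCGACCCGAGATAGCCGCATGC-3′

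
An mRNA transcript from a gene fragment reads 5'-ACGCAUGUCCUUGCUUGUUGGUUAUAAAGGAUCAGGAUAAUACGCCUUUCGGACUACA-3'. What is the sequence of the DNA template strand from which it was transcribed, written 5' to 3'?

5'-TGTAGTCCGAAAGGCGTATTATCCTGATCCTTTATAACCAACAAGCAAGGACATGCGT-3'

Replace U with T to get the coding DNA strand: ACGCATGTCCTTGCTTGTTGGTTATAAAGGATCAGGATAATACGCCTTTCGGACTACA. The template strand is its reverse complement (complement TGCGTACAGGAACGAACAACCAATATTTCCTAGTCCTATTATGCGGAAAGCCTGATGT, then reverse).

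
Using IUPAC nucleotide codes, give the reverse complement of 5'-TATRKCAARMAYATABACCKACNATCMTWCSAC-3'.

5′-GTSGWAKGATNGTMGGTVTATRTKYTTGMYATA-3′

Standard pairs A↔T, G↔C; ambiguity codes pair R↔Y, M↔K, W↔W, S↔S, B↔V, N↔N. Complement (ATAYMGTTYKTRTATVTGGMTGNTAGKAWGSTG), then reverse for 5'→3'.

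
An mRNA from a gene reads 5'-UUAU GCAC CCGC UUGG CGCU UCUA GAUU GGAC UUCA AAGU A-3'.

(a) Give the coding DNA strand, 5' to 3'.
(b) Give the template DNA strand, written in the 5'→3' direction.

(a) The coding strand matches the mRNA with U→T.
(b) The template strand is the reverse complement of the coding strand.

(a) 5′-TTATGCACCCGCTTGGCGCTTCTAGATTGGACTTCAAAGTA-3′
(b) 5'-TACTTTGAAGTCCAATCTAGAAGCGCCAAGCGGGTGCATAA-3'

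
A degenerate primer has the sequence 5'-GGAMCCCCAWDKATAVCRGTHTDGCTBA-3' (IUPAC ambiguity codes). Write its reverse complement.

Standard pairs A↔T, G↔C; ambiguity codes pair R↔Y, M↔K, W↔W, B↔V, D↔H. Complement (CCTKGGGGTWHMTATBGYCADAHCGAVT), then reverse for 5'→3'.

5′-TVAGCHADACYGBTATMHWTGGGGKTCC-3′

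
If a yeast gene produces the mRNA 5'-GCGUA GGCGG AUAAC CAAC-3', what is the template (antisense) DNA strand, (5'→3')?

Replace U with T to get the coding DNA strand: GCGTAGGCGGATAACCAAC. The template strand is its reverse complement (complement CGCATCCGCCTATTGGTTG, then reverse).

5'-GTTGGTTATCCGCCTACGC-3'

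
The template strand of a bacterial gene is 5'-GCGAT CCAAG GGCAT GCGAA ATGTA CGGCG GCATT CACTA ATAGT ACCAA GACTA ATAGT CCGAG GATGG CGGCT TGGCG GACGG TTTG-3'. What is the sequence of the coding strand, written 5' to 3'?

5'-CAAACCGTCCGCCAAGCCGCCATCCTCGGACTATTAGTCTTGGTACTATTAGTGAATGCCGCCGTACATTTCGCATGCCCTTGGATCGC-3'

The coding strand is complementary and antiparallel to the template: take the complement (A↔T, G↔C) and reverse.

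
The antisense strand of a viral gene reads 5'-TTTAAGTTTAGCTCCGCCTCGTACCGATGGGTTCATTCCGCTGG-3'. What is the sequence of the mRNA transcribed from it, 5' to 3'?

RNA polymerase reads the template 3'→5' and synthesizes mRNA 5'→3' by base-pairing (A→U, T→A, G↔C). The complement of the template is AAATTCAAATCGAGGCGGAGCATGGCTACCCAAGTAAGGCGACC; antiparallel, so 5'→3' the coding strand is CCAGCGGAATGAACCCATCGGTACGAGGCGGAGCTAAACTTAAA. Replace T with U for the mRNA.

5'-CCAGCGGAAUGAACCCAUCGGUACGAGGCGGAGCUAAACUUAAA-3'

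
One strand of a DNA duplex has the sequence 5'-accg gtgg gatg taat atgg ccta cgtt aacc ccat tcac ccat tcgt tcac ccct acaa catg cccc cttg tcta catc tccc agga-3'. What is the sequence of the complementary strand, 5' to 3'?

The complement of ACCGGTGGGATGTAATATGGCCTACGTTAACCCCATTCACCCATTCGTTCACCCCTACAACATGCCCCCTTGTCTACATCTCCCAGGA is TGGCCACCCTACATTATACCGGATGCAATTGGGGTAAGTGGGTAAGCAAGTGGGGATGTTGTACGGGGGAACAGATGTAGAGGGTCCT (A↔T, G↔C). DNA strands are antiparallel, so the complementary strand runs 3'→5'; reversing gives the 5'→3' form.

5'-TCCTGGGAGATGTAGACAAGGGGGCATGTTGTAGGGGTGAACGAATGGGTGAATGGGGTTAACGTAGGCCATATTACATCCCACCGGT-3'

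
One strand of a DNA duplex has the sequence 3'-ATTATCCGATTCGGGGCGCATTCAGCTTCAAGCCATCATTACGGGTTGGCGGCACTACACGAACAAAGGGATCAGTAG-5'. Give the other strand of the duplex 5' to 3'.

5'-TAATAGGCTAAGCCCCGCGTAAGTCGAAGTTCGGTAGTAATGCCCAACCGCCGTGATGTGCTTGTTTCCCTAGTCATC-3'

The strand is given 3'→5', so its complement runs 5'→3' in the same left-to-right order: pair each base A↔T, G↔C.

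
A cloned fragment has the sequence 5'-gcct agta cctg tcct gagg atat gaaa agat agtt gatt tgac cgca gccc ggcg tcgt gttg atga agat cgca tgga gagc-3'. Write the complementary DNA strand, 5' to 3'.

5'-GCTCTCCATGCGATCTTCATCAACACGACGCCGGGCTGCGGTCAAATCAACTATCTTTTCATATCCTCAGGACAGGTACTAGGC-3'

The complement of GCCTAGTACCTGTCCTGAGGATATGAAAAGATAGTTGATTTGACCGCAGCCCGGCGTCGTGTTGATGAAGATCGCATGGAGAGC is CGGATCATGGACAGGACTCCTATACTTTTCTATCAACTAAACTGGCGTCGGGCCGCAGCACAACTACTTCTAGCGTACCTCTCG (A↔T, G↔C). DNA strands are antiparallel, so the complementary strand runs 3'→5'; reversing gives the 5'→3' form.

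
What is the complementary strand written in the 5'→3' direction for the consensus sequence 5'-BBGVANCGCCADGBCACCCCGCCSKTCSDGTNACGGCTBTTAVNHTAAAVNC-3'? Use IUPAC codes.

5'-GNBTTTADNBTAAVAGCCGTNACHSGAMSGGCGGGGTGVCHTGGCGNTBCVV-3'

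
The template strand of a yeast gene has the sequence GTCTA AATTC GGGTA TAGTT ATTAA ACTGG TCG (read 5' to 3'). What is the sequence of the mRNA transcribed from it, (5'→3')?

5'-CGACCAGUUUAAUAACUAUACCCGAAUUUAGAC-3'

The mRNA has the sequence of the coding strand (reverse complement of the template) with T→U. Reverse complement of GTCTAAATTCGGGTATAGTTATTAAACTGGTCG is CGACCAGTTTAATAACTATACCCGAATTTAGAC; then T→U.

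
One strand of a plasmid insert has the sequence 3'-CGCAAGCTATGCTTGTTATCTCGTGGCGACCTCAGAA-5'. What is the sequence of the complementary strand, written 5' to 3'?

5'-GCGTTCGATACGAACAATAGAGCACCGCTGGAGTCTT-3'

The strand is given 3'→5', so its complement runs 5'→3' in the same left-to-right order: pair each base A↔T, G↔C.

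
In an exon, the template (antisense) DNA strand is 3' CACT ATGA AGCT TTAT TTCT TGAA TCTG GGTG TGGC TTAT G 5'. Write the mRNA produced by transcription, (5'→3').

Reading the template 3'→5' as shown, RNA polymerase pairs each base (A→U, T→A, G↔C) to build mRNA 5'→3' directly.

5′-GUGAUACUUCGAAAUAAAGAACUUAGACCCACACCGAAUAC-3′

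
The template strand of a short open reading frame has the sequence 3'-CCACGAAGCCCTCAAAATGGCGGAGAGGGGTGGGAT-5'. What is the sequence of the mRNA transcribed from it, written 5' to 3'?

5′-GGUGCUUCGGGAGUUUUACCGCCUCUCCCCACCCUA-3′

Reading the template 3'→5' as shown, RNA polymerase pairs each base (A→U, T→A, G↔C) to build mRNA 5'→3' directly.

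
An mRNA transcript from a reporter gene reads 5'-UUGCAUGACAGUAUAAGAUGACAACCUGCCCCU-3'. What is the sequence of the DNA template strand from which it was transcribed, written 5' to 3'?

5'-AGGGGCAGGTTGTCATCTTATACTGTCATGCAA-3'

Replace U with T to get the coding DNA strand: TTGCATGACAGTATAAGATGACAACCTGCCCCT. The template strand is its reverse complement (complement AACGTACTGTCATATTCTACTGTTGGACGGGGA, then reverse).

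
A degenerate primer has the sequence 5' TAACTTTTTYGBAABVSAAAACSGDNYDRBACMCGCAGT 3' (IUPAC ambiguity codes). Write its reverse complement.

5'-ACTGCGKGTVYHRNHCSGTTTTSBVTTVCRAAAAAGTTA-3'

Standard pairs A↔T, G↔C; ambiguity codes pair R↔Y, M↔K, S↔S, B↔V, D↔H, N↔N. Complement (ATTGAAAAARCVTTVBSTTTTGSCHNRHYVTGKGCGTCA), then reverse for 5'→3'.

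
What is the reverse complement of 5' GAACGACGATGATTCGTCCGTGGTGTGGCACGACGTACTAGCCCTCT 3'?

5'-AGAGGGCTAGTACGTCGTGCCACACCACGGACGAATCATCGTCGTTC-3'

Reading the sequence 3'→5' and pairing each base (A↔T, G↔C) gives the reverse complement directly.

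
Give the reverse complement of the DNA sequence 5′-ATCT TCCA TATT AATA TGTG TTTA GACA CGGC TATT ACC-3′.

5′-GGTAATAGCCGTGTCTAAACACATATTAATATGGAAGAT-3′

Reading the sequence 3'→5' and pairing each base (A↔T, G↔C) gives the reverse complement directly.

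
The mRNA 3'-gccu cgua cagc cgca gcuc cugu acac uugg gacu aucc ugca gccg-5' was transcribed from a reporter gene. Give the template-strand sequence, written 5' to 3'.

Written 5'→3' the mRNA is GCCGACGUCCUAUCAGGGUUCACAUGUCCUCGACGCCGACAUGCUCCG, so the coding DNA strand is GCCGACGTCCTATCAGGGTTCACATGTCCTCGACGCCGACATGCTCCG. The template is its reverse complement.

5'-CGGAGCATGTCGGCGTCGAGGACATGTGAACCCTGATAGGACGTCGGC-3'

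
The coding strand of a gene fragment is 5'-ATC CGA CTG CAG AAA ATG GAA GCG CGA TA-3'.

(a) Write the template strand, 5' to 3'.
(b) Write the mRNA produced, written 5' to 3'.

(a) 5′-TATCGCGCTTCCATTTTCTGCAGTCGGAT-3′
(b) 5'-AUCCGACUGCAGAAAAUGGAAGCGCGAUA-3'

(a) The template strand is the reverse complement of the coding strand: complement TAGGCTGACGTCTTTTACCTTCGCGCTAT, then reverse.
(b) mRNA matches the coding strand with T→U.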